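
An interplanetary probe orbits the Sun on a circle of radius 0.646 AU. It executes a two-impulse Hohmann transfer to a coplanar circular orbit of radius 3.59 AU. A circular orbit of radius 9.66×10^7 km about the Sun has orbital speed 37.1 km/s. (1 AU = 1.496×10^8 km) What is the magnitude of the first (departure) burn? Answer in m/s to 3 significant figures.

Δv₁ = 11200 m/s

From the circular-orbit relation v² = μ/r at r = 9.66×10^7 km: μ = v²r = (37.1)² × 9.66×10^7 = 1.32961×10^11 km³/s².
In km: r₁ = 0.646 × 1.496×10^8 = 9.66416×10^7 km; r₂ = 3.59 × 1.496×10^8 = 5.37064×10^8 km.
The Hohmann ellipse has a_t = (r₁ + r₂)/2 = 3.168528×10^8 km.
Circular speed at r = 9.66416×10^7 km: v_c = √(μ/r) = 37.09 km/s.
Transfer-orbit speed at the same r (vis-viva, a = a_t): v_t = √[μ(2/r − 1/a_t)] = 48.29 km/s.
Δv₁ = |v_t − v_c| = |48.29 − 37.09| = 11.20 km/s.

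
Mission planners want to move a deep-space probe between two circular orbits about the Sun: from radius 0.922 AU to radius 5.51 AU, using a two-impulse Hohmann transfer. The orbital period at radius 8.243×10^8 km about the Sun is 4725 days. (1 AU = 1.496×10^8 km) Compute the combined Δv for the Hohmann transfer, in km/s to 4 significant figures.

Δv = 15.48 km/s

From Kepler's third law T² = 4π²r³/μ at r = 8.243×10^8 km, T = 4725 days = 4725 × 86400 s = 4.0824×10^8 s: μ = 4π²r³/T² = 1.32674×10^11 km³/s².
In km: r₁ = 0.922 × 1.496×10^8 = 1.379312×10^8 km; r₂ = 5.51 × 1.496×10^8 = 8.24296×10^8 km.
Semi-major axis of the transfer orbit: a_t = (1.379312×10^8 + 8.24296×10^8)/2 = 4.811136×10^8 km.
At r₁ the circular-orbit speed is v₁ = √(μ/r₁) = 31.0142 km/s.
Transfer-orbit speed at r₁ (vis-viva): v_p = √[μ(2/r₁ − 1/a_t)] = 40.5956 km/s.
First burn Δv₁ = |v_p − v₁| = 9.5814 km/s.
Circular speed at r₂: v₂ = √(μ/r₂) = 12.68676 km/s.
Transfer-orbit speed at r₂: v_a = √[μ(2/r₂ − 1/a_t)] = 6.792945 km/s.
Second burn Δv₂ = |v₂ − v_a| = 5.8938 km/s.
Total Δv = Δv₁ + Δv₂ = 15.48 km/s.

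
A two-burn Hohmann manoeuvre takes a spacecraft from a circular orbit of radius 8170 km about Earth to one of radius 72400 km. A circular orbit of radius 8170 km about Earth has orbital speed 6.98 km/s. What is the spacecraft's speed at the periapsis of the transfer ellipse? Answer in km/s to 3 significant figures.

From the circular-orbit relation v² = μ/r at r = 8170 km: μ = v²r = (6.98)² × 8170 = 3.98046×10^5 km³/s².
The Hohmann ellipse has a_t = (r₁ + r₂)/2 = 40285 km.
At periapsis, r = 8170 km.
Applying v² = μ(2/r − 1/a_t): v = 9.357 km/s.

v = 9.36 km/s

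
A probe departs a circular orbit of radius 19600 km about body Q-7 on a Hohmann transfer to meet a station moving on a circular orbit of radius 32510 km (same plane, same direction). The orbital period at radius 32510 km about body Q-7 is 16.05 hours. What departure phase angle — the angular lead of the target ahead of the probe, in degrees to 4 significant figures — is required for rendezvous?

From Kepler's third law T² = 4π²r³/μ at r = 32510 km, T = 16.05 hours = 16.05 × 3600 s = 57780 s: μ = 4π²r³/T² = 4.06308×10^5 km³/s².
The Hohmann ellipse has a_t = (r₁ + r₂)/2 = 26055 km.
The half-period of the transfer ellipse is t = π√(a_t³/μ) = 20728.1 s.
The target's mean motion on its circular orbit is ω₂ = √(μ/r₂³) = 1.08743×10^-4 rad/s.
Angle swept by the target during transfer: ω₂·t = 2.25404 rad = 129.15°.
Arrival is 180° from departure on the ellipse, so φ = 180° − 129.15° = 50.85°.

φ = 50.85°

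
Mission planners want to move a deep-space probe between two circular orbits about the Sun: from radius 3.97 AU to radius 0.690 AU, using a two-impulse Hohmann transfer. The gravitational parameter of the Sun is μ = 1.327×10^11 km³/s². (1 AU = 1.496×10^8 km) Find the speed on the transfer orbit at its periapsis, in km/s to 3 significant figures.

In km: r₁ = 3.97 × 1.496×10^8 = 5.93912×10^8 km; r₂ = 0.690 × 1.496×10^8 = 1.03224×10^8 km.
Semi-major axis of the transfer orbit: a_t = (5.93912×10^8 + 1.03224×10^8)/2 = 3.48568×10^8 km.
At periapsis, r = 1.03224×10^8 km.
Vis-viva: v = √[μ(2/r − 1/a_t)] = √[1.327×10^11 × (2/1.03224×10^8 − 1/3.48568×10^8)] = 46.80 km/s.

v = 46.8 km/s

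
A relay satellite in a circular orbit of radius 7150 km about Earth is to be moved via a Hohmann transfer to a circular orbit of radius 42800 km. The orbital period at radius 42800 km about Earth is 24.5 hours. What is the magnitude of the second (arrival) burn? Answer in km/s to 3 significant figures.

Δv₂ = 1.42 km/s

From Kepler's third law T² = 4π²r³/μ at r = 42800 km, T = 24.5 hours = 24.5 × 3600 s = 88200 s: μ = 4π²r³/T² = 3.97882×10^5 km³/s².
Semi-major axis of the transfer orbit: a_t = (7150 + 42800)/2 = 24975 km.
On the circular orbit at r = 42800 km, v_c = √(μ/r) = 3.049 km/s.
Transfer-orbit speed at the same r (vis-viva, a = a_t): v_t = √[μ(2/r − 1/a_t)] = 1.631 km/s.
Δv₂ = |v_t − v_c| = |1.631 − 3.049| = 1.418 km/s.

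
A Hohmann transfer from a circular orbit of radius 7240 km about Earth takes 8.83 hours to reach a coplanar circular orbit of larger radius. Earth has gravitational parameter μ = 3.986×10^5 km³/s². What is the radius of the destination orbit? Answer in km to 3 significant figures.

Transfer time t = 8.83 hours = 31788 s, and t = π√(a_t³/μ).
So a_t = (μ t²/π²)^(1/3) = (3.986×10^5 × (31788)² / π²)^(1/3) = 34429 km.
Since a_t = (r₁ + r₂)/2, r₂ = 2a_t − r₁ = 2×34429 − 7240 = 61618 km.

r₂ = 61600 km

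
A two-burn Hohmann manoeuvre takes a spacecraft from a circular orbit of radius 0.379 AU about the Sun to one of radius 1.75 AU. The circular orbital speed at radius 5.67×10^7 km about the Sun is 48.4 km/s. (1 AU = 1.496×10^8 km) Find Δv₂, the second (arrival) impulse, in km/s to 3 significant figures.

From the circular-orbit relation v² = μ/r at r = 5.67×10^7 km: μ = v²r = (48.4)² × 5.67×10^7 = 1.32823×10^11 km³/s².
In km: r₁ = 0.379 × 1.496×10^8 = 5.66984×10^7 km; r₂ = 1.75 × 1.496×10^8 = 2.618×10^8 km.
Transfer-ellipse semi-major axis a_t = (r₁ + r₂)/2 = (5.66984×10^7 + 2.618×10^8)/2 = 1.592492×10^8 km.
On the circular orbit at r = 2.618×10^8 km, v_c = √(μ/r) = 22.524 km/s.
Vis-viva on the transfer ellipse at r = 2.618×10^8 km gives v_t = √[μ(2/r − 1/a_t)] = 13.440 km/s.
Δv₂ = |v_t − v_c| = |13.440 − 22.524| = 9.084 km/s.

Δv₂ = 9.08 km/s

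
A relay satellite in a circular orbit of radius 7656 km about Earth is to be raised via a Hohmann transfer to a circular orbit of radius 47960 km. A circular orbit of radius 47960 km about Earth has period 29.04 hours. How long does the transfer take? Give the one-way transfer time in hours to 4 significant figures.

From Kepler's third law T² = 4π²r³/μ at r = 47960 km, T = 29.04 hours = 29.04 × 3600 s = 1.04544×10^5 s: μ = 4π²r³/T² = 3.98473×10^5 km³/s².
Semi-major axis of the transfer orbit: a_t = (7656 + 47960)/2 = 27808 km.
Transfer time t = π√(a_t³/μ) = π√((27808)³ / 3.98473×10^5) = 23080 s.
Converting: 23080 s ÷ 3600 s/hour = 6.411 hours.

t = 6.411 hours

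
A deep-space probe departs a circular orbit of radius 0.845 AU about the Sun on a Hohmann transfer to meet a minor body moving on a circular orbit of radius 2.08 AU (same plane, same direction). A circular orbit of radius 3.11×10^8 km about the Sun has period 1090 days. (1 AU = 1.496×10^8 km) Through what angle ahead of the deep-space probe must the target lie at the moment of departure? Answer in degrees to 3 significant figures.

From Kepler's third law T² = 4π²r³/μ at r = 3.11×10^8 km, T = 1090 days = 1090 × 86400 s = 9.4176×10^7 s: μ = 4π²r³/T² = 1.33894×10^11 km³/s².
In km: r₁ = 0.845 × 1.496×10^8 = 1.26412×10^8 km; r₂ = 2.08 × 1.496×10^8 = 3.11168×10^8 km.
Transfer-ellipse semi-major axis a_t = (r₁ + r₂)/2 = (1.26412×10^8 + 3.11168×10^8)/2 = 2.1879×10^8 km.
The half-period of the transfer ellipse is t = π√(a_t³/μ) = 2.779×10^7 s.
Target angular speed ω₂ = √(μ/r₂³) = 6.666×10^-8 rad/s.
Angle swept by the target during transfer: ω₂·t = 1.852 rad = 106.1°.
The deep-space probe traverses 180° on the transfer ellipse, so the target must lead by 180° − 106.1° = 73.9°.

φ = 73.9°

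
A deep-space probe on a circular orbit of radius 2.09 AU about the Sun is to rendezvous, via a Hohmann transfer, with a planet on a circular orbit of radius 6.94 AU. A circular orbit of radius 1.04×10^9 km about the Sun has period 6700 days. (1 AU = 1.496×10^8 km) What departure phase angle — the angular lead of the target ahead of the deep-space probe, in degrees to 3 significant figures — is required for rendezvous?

φ = 85.5°

From Kepler's third law T² = 4π²r³/μ at r = 1.04×10^9 km, T = 6700 days = 6700 × 86400 s = 5.7888×10^8 s: μ = 4π²r³/T² = 1.32520×10^11 km³/s².
In km: r₁ = 2.09 × 1.496×10^8 = 3.12664×10^8 km; r₂ = 6.94 × 1.496×10^8 = 1.038224×10^9 km.
Transfer-ellipse semi-major axis a_t = (r₁ + r₂)/2 = (3.12664×10^8 + 1.038224×10^9)/2 = 6.75444×10^8 km.
The half-period of the transfer ellipse is t = π√(a_t³/μ) = 1.51493×10^8 s.
Target angular speed ω₂ = √(μ/r₂³) = 1.08819×10^-8 rad/s.
Angle swept by the target during transfer: ω₂·t = 1.64853 rad = 94.454°.
Arrival is 180° from departure on the ellipse, so φ = 180° − 94.454° = 85.5°.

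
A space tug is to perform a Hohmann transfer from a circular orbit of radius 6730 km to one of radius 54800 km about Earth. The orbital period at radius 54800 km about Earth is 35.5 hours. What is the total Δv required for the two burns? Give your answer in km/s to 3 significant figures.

From Kepler's third law T² = 4π²r³/μ at r = 54800 km, T = 35.5 hours = 35.5 × 3600 s = 1.278×10^5 s: μ = 4π²r³/T² = 3.97777×10^5 km³/s².
Transfer-ellipse semi-major axis a_t = (r₁ + r₂)/2 = (6730 + 54800)/2 = 30765 km.
At r₁ the circular-orbit speed is v₁ = √(μ/r₁) = 7.6880 km/s.
Transfer-orbit speed at r₁ (vis-viva equation): v_p = √[μ(2/r₁ − 1/a_t)] = 10.261 km/s.
First burn Δv₁ = |v_p − v₁| = 2.573 km/s.
Circular speed at r₂: v₂ = √(μ/r₂) = 2.694 km/s.
Transfer-orbit speed at r₂: v_a = √[μ(2/r₂ − 1/a_t)] = 1.260 km/s.
Second burn Δv₂ = |v₂ − v_a| = 1.434 km/s.
Total Δv = Δv₁ + Δv₂ = 4.007 km/s.

Δv = 4.01 km/s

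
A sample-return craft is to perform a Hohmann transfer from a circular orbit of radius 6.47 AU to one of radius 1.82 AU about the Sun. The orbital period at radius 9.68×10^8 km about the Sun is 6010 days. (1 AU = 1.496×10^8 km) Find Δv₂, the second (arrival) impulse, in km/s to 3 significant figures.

From Kepler's third law T² = 4π²r³/μ at r = 9.68×10^8 km, T = 6010 days = 6010 × 86400 s = 5.19264×10^8 s: μ = 4π²r³/T² = 1.32803×10^11 km³/s².
In km: r₁ = 6.47 × 1.496×10^8 = 9.67912×10^8 km; r₂ = 1.82 × 1.496×10^8 = 2.72272×10^8 km.
Semi-major axis of the transfer orbit: a_t = (9.67912×10^8 + 2.72272×10^8)/2 = 6.20092×10^8 km.
On the circular orbit at r = 2.72272×10^8 km, v_c = √(μ/r) = 22.0853 km/s.
Vis-viva on the transfer ellipse at r = 2.72272×10^8 km gives v_t = √[μ(2/r − 1/a_t)] = 27.5926 km/s.
Δv₂ = |v_t − v_c| = |27.5926 − 22.0853| = 5.507 km/s.

Δv₂ = 5.51 km/s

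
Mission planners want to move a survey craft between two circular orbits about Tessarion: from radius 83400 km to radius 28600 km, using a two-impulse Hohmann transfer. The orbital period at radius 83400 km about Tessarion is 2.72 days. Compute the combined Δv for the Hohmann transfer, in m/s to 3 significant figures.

Δv = 1480 m/s

From Kepler's third law T² = 4π²r³/μ at r = 83400 km, T = 2.72 days = 2.72 × 86400 s = 2.35008×10^5 s: μ = 4π²r³/T² = 4.14660×10^5 km³/s².
Transfer-ellipse semi-major axis a_t = (r₁ + r₂)/2 = (83400 + 28600)/2 = 56000 km.
At r₁ the circular-orbit speed is v₁ = √(μ/r₁) = 2.2298 km/s.
On the transfer ellipse at r₁, vis-viva gives v_a = √[μ(2/r₁ − 1/a_t)] = 1.5935 km/s.
First burn Δv₁ = |v_a − v₁| = 0.6363 km/s.
Circular speed at r₂: v₂ = √(μ/r₂) = 3.8077 km/s.
Transfer-orbit speed at r₂: v_p = √[μ(2/r₂ − 1/a_t)] = 4.6468 km/s.
Second burn Δv₂ = |v₂ − v_p| = 0.8391 km/s.
Δv = Δv₁ + Δv₂ = 0.6363 + 0.8391 = 1.475 km/s.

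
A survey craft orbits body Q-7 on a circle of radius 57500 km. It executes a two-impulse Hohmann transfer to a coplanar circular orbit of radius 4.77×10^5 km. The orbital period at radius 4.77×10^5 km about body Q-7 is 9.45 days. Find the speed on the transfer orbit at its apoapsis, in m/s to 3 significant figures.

v = 1700 m/s

From Kepler's third law T² = 4π²r³/μ at r = 4.77×10^5 km, T = 9.45 days = 9.45 × 86400 s = 8.1648×10^5 s: μ = 4π²r³/T² = 6.42723×10^6 km³/s².
The Hohmann ellipse has a_t = (r₁ + r₂)/2 = 2.6725×10^5 km.
The apoapsis of the transfer ellipse is at r = 4.770×10^5 km.
Vis-viva: v = √[μ(2/r − 1/a_t)] = √[6.42723×10^6 × (2/4.770×10^5 − 1/2.6725×10^5)] = 1.703 km/s.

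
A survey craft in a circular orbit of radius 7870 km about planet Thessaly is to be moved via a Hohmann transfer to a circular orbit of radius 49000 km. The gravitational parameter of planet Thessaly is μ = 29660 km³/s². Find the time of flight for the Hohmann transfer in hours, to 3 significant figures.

t = 24.3 hours

The Hohmann ellipse has a_t = (r₁ + r₂)/2 = 28435 km.
By Kepler's third law the transfer-orbit period is T = 2π√(a_t³/μ), so t = T/2 = 87470 s.
Converting: 87470 s ÷ 3600 s/hour = 24.3 hours.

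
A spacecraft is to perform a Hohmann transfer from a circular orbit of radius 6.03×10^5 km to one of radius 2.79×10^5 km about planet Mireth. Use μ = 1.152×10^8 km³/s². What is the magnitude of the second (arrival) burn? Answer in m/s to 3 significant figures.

Δv₂ = 3440 m/s

The Hohmann ellipse has a_t = (r₁ + r₂)/2 = 4.410×10^5 km.
Circular speed at r = 2.790×10^5 km: v_c = √(μ/r) = 20.320 km/s.
Transfer-orbit speed at the same r (vis-viva, a = a_t): v_t = √[μ(2/r − 1/a_t)] = 23.761 km/s.
Δv₂ = |v_t − v_c| = |23.761 − 20.320| = 3.441 km/s.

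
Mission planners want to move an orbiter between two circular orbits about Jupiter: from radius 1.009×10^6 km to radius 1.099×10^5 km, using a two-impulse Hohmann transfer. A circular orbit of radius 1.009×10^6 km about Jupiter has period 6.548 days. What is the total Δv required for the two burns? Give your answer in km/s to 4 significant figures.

Δv = 17.88 km/s

From Kepler's third law T² = 4π²r³/μ at r = 1.009×10^6 km, T = 6.548 days = 6.548 × 86400 s = 5.657472×10^5 s: μ = 4π²r³/T² = 1.26703×10^8 km³/s².
Semi-major axis of the transfer orbit: a_t = (1.009×10^6 + 1.099×10^5)/2 = 5.5945×10^5 km.
Circular speed at r₁: v₁ = √(μ/r₁) = √(1.26703×10^8/1.009×10^6) = 11.206 km/s.
On the transfer ellipse at r₁, vis-viva gives v_a = √[μ(2/r₁ − 1/a_t)] = 4.9667 km/s.
First burn Δv₁ = |v_a − v₁| = 6.2393 km/s.
Circular speed at r₂: v₂ = √(μ/r₂) = 33.9543 km/s.
Transfer-orbit speed at r₂: v_p = √[μ(2/r₂ − 1/a_t)] = 45.5995 km/s.
Second burn Δv₂ = |v₂ − v_p| = 11.645 km/s.
Total Δv = Δv₁ + Δv₂ = 17.88 km/s.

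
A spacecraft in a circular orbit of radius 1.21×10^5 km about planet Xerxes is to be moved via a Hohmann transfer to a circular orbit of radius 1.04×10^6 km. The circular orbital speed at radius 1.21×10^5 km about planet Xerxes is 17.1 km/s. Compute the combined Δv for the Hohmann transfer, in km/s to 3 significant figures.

Δv = 8.96 km/s

From the circular-orbit relation v² = μ/r at r = 1.21×10^5 km: μ = v²r = (17.1)² × 1.21×10^5 = 3.53816×10^7 km³/s².
The Hohmann ellipse has a_t = (r₁ + r₂)/2 = 5.805×10^5 km.
At r₁ the circular-orbit speed is v₁ = √(μ/r₁) = 17.100 km/s.
Transfer-orbit speed at r₁ (vis-viva equation): v_p = √[μ(2/r₁ − 1/a_t)] = 22.888 km/s.
First burn Δv₁ = |v_p − v₁| = 5.788 km/s.
Circular speed at r₂: v₂ = √(μ/r₂) = 5.833 km/s.
Transfer-orbit speed at r₂: v_a = √[μ(2/r₂ − 1/a_t)] = 2.663 km/s.
Second burn Δv₂ = |v₂ − v_a| = 3.170 km/s.
Total Δv = Δv₁ + Δv₂ = 8.958 km/s.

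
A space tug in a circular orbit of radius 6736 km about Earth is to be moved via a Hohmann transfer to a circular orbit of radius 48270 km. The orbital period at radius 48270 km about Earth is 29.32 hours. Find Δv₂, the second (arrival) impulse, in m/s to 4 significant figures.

Δv₂ = 1451 m/s

From Kepler's third law T² = 4π²r³/μ at r = 48270 km, T = 29.32 hours = 29.32 × 3600 s = 1.05552×10^5 s: μ = 4π²r³/T² = 3.98528×10^5 km³/s².
Transfer-ellipse semi-major axis a_t = (r₁ + r₂)/2 = (6736 + 48270)/2 = 27503 km.
Circular speed at r = 48270 km: v_c = √(μ/r) = 2.873 km/s.
Vis-viva on the transfer ellipse at r = 48270 km gives v_t = √[μ(2/r − 1/a_t)] = 1.422 km/s.
Δv₂ = |v_t − v_c| = |1.422 − 2.873| = 1.451 km/s.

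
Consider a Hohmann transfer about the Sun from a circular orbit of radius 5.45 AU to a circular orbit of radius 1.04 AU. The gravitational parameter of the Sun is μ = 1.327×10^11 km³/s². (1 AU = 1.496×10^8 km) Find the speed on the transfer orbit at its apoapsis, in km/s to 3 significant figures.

v = 7.22 km/s

In km: r₁ = 5.45 × 1.496×10^8 = 8.1532×10^8 km; r₂ = 1.04 × 1.496×10^8 = 1.55584×10^8 km.
Transfer-ellipse semi-major axis a_t = (r₁ + r₂)/2 = (8.1532×10^8 + 1.55584×10^8)/2 = 4.85452×10^8 km.
The apoapsis of the transfer ellipse is at r = 8.1532×10^8 km.
Applying v² = μ(2/r − 1/a_t): v = 7.222 km/s.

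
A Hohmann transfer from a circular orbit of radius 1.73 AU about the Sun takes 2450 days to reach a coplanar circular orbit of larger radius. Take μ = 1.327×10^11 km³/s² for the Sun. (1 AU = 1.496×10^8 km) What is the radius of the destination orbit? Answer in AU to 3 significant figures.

r₂ = 9.56 AU

In km: r₁ = 1.73 × 1.496×10^8 = 2.58808×10^8 km.
Transfer time t = 2450 days = 2.1168×10^8 s, and t = π√(a_t³/μ).
So a_t = (μ t²/π²)^(1/3) = (1.327×10^11 × (2.1168×10^8)² / π²)^(1/3) = 8.4459×10^8 km.
Since a_t = (r₁ + r₂)/2, r₂ = 2a_t − r₁ = 2×8.4459×10^8 − 2.58808×10^8 = 1.430372×10^9 km.
In AU: r₂ = 1.430372×10^9 / 1.496×10^8 = 9.56 AU.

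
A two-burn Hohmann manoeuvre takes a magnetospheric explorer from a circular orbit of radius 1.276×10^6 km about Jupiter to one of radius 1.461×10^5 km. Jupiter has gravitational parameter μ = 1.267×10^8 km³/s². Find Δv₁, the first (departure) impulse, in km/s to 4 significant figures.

The Hohmann ellipse has a_t = (r₁ + r₂)/2 = 7.1105×10^5 km.
On the circular orbit at r = 1.276×10^6 km, v_c = √(μ/r) = 9.965 km/s.
Vis-viva on the transfer ellipse at r = 1.276×10^6 km gives v_t = √[μ(2/r − 1/a_t)] = 4.517 km/s.
Δv₁ = |v_t − v_c| = |4.517 − 9.965| = 5.448 km/s.

Δv₁ = 5.448 km/s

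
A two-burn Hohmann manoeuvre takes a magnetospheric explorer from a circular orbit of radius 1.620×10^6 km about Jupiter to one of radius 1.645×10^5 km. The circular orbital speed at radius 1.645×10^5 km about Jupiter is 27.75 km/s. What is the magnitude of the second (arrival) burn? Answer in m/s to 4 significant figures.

From the circular-orbit relation v² = μ/r at r = 1.645×10^5 km: μ = v²r = (27.75)² × 1.645×10^5 = 1.26675×10^8 km³/s².
Transfer-ellipse semi-major axis a_t = (r₁ + r₂)/2 = (1.620×10^6 + 1.645×10^5)/2 = 8.9225×10^5 km.
Circular speed at r = 1.645×10^5 km: v_c = √(μ/r) = 27.750 km/s.
Vis-viva on the transfer ellipse at r = 1.645×10^5 km gives v_t = √[μ(2/r − 1/a_t)] = 37.392 km/s.
Δv₂ = |v_t − v_c| = |37.392 − 27.750| = 9.642 km/s.

Δv₂ = 9642 m/s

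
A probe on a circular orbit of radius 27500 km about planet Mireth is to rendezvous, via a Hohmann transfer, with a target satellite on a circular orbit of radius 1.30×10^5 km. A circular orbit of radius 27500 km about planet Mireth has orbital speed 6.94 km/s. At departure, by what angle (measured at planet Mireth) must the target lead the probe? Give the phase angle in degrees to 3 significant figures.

From the circular-orbit relation v² = μ/r at r = 27500 km: μ = v²r = (6.94)² × 27500 = 1.32450×10^6 km³/s².
Semi-major axis of the transfer orbit: a_t = (27500 + 1.300×10^5)/2 = 78750 km.
Transfer time t = π√(a_t³/μ) = 60325 s.
Target angular speed ω₂ = √(μ/r₂³) = 2.4553×10^-5 rad/s.
Angle swept by the target during transfer: ω₂·t = 1.4812 rad = 84.87°.
Arrival is 180° from departure on the ellipse, so φ = 180° − 84.87° = 95.1°.

φ = 95.1°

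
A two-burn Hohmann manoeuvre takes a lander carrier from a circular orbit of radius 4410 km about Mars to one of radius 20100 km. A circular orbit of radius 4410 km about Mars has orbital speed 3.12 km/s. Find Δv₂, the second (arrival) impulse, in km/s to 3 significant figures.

Δv₂ = 0.585 km/s

From the circular-orbit relation v² = μ/r at r = 4410 km: μ = v²r = (3.12)² × 4410 = 42928.7 km³/s².
Transfer-ellipse semi-major axis a_t = (r₁ + r₂)/2 = (4410 + 20100)/2 = 12255 km.
On the circular orbit at r = 20100 km, v_c = √(μ/r) = 1.4614 km/s.
Transfer-orbit speed at the same r (vis-viva, a = a_t): v_t = √[μ(2/r − 1/a_t)] = 0.87667 km/s.
Δv₂ = |v_t − v_c| = |0.87667 − 1.4614| = 0.5847 km/s.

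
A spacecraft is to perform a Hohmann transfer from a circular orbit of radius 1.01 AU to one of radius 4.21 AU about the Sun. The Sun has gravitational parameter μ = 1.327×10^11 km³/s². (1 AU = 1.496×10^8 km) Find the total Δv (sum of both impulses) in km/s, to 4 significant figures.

In km: r₁ = 1.01 × 1.496×10^8 = 1.51096×10^8 km; r₂ = 4.21 × 1.496×10^8 = 6.29816×10^8 km.
Transfer-ellipse semi-major axis a_t = (r₁ + r₂)/2 = (1.51096×10^8 + 6.29816×10^8)/2 = 3.90456×10^8 km.
Circular speed at r₁: v₁ = √(μ/r₁) = √(1.327×10^11/1.51096×10^8) = 29.635 km/s.
Transfer-orbit speed at r₁ (vis-viva equation): v_p = √[μ(2/r₁ − 1/a_t)] = 37.638 km/s.
First burn Δv₁ = |v_p − v₁| = 8.003 km/s.
At r₂, v₂ = √(μ/r₂) = 14.5154 km/s.
Transfer-orbit speed at r₂: v_a = √[μ(2/r₂ − 1/a_t)] = 9.02961 km/s.
Second burn Δv₂ = |v₂ − v_a| = 5.486 km/s.
Δv = Δv₁ + Δv₂ = 8.003 + 5.486 = 13.49 km/s.

Δv = 13.49 km/s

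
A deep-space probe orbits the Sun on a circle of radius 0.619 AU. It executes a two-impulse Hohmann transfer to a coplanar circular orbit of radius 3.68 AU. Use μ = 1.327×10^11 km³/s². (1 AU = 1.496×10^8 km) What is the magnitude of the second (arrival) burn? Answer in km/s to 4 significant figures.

In km: r₁ = 0.619 × 1.496×10^8 = 9.26024×10^7 km; r₂ = 3.68 × 1.496×10^8 = 5.50528×10^8 km.
Semi-major axis of the transfer orbit: a_t = (9.26024×10^7 + 5.50528×10^8)/2 = 3.215652×10^8 km.
On the circular orbit at r = 5.50528×10^8 km, v_c = √(μ/r) = 15.5255 km/s.
Transfer-orbit speed at the same r (vis-viva, a = a_t): v_t = √[μ(2/r − 1/a_t)] = 8.33148 km/s.
Δv₂ = |v_t − v_c| = |8.33148 − 15.5255| = 7.194 km/s.

Δv₂ = 7.194 km/s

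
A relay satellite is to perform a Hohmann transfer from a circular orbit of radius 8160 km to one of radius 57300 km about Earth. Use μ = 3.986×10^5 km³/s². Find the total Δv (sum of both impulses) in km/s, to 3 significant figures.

The Hohmann ellipse has a_t = (r₁ + r₂)/2 = 32730 km.
Circular speed at r₁: v₁ = √(μ/r₁) = √(3.986×10^5/8160) = 6.98914 km/s.
On the transfer ellipse at r₁, vis-viva equation gives v_p = √[μ(2/r₁ − 1/a_t)] = 9.24758 km/s.
First burn Δv₁ = |v_p − v₁| = 2.258 km/s.
At r₂, v₂ = √(μ/r₂) = 2.6375 km/s.
Transfer-orbit speed at r₂: v_a = √[μ(2/r₂ − 1/a_t)] = 1.3169 km/s.
Second burn Δv₂ = |v₂ − v_a| = 1.321 km/s.
Total Δv = Δv₁ + Δv₂ = 3.579 km/s.

Δv = 3.58 km/s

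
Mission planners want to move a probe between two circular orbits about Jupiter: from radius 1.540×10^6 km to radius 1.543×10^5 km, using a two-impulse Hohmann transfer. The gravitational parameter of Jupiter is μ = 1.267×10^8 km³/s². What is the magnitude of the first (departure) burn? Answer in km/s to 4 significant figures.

Δv₁ = 5.199 km/s

The Hohmann ellipse has a_t = (r₁ + r₂)/2 = 8.4715×10^5 km.
Circular speed at r = 1.540×10^6 km: v_c = √(μ/r) = 9.070 km/s.
Vis-viva on the transfer ellipse at r = 1.540×10^6 km gives v_t = √[μ(2/r − 1/a_t)] = 3.871 km/s.
Δv₁ = |v_t − v_c| = |3.871 − 9.070| = 5.199 km/s.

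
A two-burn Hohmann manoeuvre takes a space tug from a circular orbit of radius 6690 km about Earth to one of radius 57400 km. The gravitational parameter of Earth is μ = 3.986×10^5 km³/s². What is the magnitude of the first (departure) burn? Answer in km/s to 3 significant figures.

Transfer-ellipse semi-major axis a_t = (r₁ + r₂)/2 = (6690 + 57400)/2 = 32045 km.
On the circular orbit at r = 6690 km, v_c = √(μ/r) = 7.7189 km/s.
Vis-viva on the transfer ellipse at r = 6690 km gives v_t = √[μ(2/r − 1/a_t)] = 10.331 km/s.
Δv₁ = |v_t − v_c| = |10.331 − 7.7189| = 2.612 km/s.

Δv₁ = 2.61 km/s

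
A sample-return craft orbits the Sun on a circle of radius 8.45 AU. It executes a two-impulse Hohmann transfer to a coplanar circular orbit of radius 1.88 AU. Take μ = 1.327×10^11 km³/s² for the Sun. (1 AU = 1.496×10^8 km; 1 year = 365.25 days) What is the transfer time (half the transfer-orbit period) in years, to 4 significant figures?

In km: r₁ = 8.45 × 1.496×10^8 = 1.26412×10^9 km; r₂ = 1.88 × 1.496×10^8 = 2.81248×10^8 km.
Transfer-ellipse semi-major axis a_t = (r₁ + r₂)/2 = (1.26412×10^9 + 2.81248×10^8)/2 = 7.72684×10^8 km.
Half the transfer-orbit period gives t = π√(a_t³/μ) = 1.8523×10^8 s.
Converting: 1.8523×10^8 s ÷ 3.15576×10^7 s/year (365.25 × 86400) = 5.870 years.

t = 5.870 years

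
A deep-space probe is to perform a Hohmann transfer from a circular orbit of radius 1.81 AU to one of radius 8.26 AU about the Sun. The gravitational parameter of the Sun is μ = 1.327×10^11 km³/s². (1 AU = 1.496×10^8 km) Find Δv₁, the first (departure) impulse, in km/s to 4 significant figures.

In km: r₁ = 1.81 × 1.496×10^8 = 2.70776×10^8 km; r₂ = 8.26 × 1.496×10^8 = 1.235696×10^9 km.
The Hohmann ellipse has a_t = (r₁ + r₂)/2 = 7.53236×10^8 km.
On the circular orbit at r = 2.70776×10^8 km, v_c = √(μ/r) = 22.1376 km/s.
Vis-viva on the transfer ellipse at r = 2.70776×10^8 km gives v_t = √[μ(2/r − 1/a_t)] = 28.3544 km/s.
Δv₁ = |v_t − v_c| = |28.3544 − 22.1376| = 6.217 km/s.

Δv₁ = 6.217 km/s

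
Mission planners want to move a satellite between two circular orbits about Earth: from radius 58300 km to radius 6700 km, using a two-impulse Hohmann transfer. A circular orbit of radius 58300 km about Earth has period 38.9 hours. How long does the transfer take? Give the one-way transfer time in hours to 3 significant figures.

From Kepler's third law T² = 4π²r³/μ at r = 58300 km, T = 38.9 hours = 38.9 × 3600 s = 1.4004×10^5 s: μ = 4π²r³/T² = 3.98897×10^5 km³/s².
Transfer-ellipse semi-major axis a_t = (r₁ + r₂)/2 = (58300 + 6700)/2 = 32500 km.
Half the transfer-orbit period gives t = π√(a_t³/μ) = 29144 s.
Converting: 29144 s ÷ 3600 s/hour = 8.10 hours.

t = 8.10 hours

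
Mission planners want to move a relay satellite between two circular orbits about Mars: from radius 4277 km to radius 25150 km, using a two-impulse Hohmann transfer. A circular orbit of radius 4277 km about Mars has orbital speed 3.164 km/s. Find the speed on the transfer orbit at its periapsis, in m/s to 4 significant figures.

v = 4137 m/s

From the circular-orbit relation v² = μ/r at r = 4277 km: μ = v²r = (3.164)² × 4277 = 42816.6 km³/s².
The Hohmann ellipse has a_t = (r₁ + r₂)/2 = 14713.5 km.
The periapsis of the transfer ellipse is at r = 4277 km.
From the vis-viva equation, v = √[μ(2/r − 1/a_t)] = 4.137 km/s.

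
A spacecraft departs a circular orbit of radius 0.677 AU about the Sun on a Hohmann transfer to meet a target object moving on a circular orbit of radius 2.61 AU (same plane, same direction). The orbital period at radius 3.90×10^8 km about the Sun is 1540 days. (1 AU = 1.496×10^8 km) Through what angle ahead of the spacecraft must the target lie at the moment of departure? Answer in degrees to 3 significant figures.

From Kepler's third law T² = 4π²r³/μ at r = 3.90×10^8 km, T = 1540 days = 1540 × 86400 s = 1.33056×10^8 s: μ = 4π²r³/T² = 1.32277×10^11 km³/s².
In km: r₁ = 0.677 × 1.496×10^8 = 1.012792×10^8 km; r₂ = 2.61 × 1.496×10^8 = 3.90456×10^8 km.
Semi-major axis of the transfer orbit: a_t = (1.012792×10^8 + 3.90456×10^8)/2 = 2.458676×10^8 km.
The half-period of the transfer ellipse is t = π√(a_t³/μ) = 3.330×10^7 s.
Target angular speed ω₂ = √(μ/r₂³) = 4.714×10^-8 rad/s.
Angle swept by the target during transfer: ω₂·t = 1.5698 rad = 89.94°.
Arrival is 180° from departure on the ellipse, so φ = 180° − 89.94° = 90.1°.

φ = 90.1°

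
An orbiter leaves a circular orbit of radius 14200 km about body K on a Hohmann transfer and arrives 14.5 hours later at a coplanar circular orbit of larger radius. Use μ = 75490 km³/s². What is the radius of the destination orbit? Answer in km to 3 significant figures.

r₂ = 40800 km

Transfer time t = 14.5 hours = 52200 s, and t = π√(a_t³/μ).
So a_t = (μ t²/π²)^(1/3) = (75490 × (52200)² / π²)^(1/3) = 27520 km.
Since a_t = (r₁ + r₂)/2, r₂ = 2a_t − r₁ = 2×27520 − 14200 = 40840 km.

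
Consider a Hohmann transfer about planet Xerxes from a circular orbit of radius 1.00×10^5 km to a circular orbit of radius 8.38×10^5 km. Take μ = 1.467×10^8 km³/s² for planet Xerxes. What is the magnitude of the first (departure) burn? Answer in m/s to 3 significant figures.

Δv₁ = 12900 m/s

Transfer-ellipse semi-major axis a_t = (r₁ + r₂)/2 = (1.000×10^5 + 8.380×10^5)/2 = 4.690×10^5 km.
Circular speed at r = 1.000×10^5 km: v_c = √(μ/r) = 38.30 km/s.
Transfer-orbit speed at the same r (vis-viva, a = a_t): v_t = √[μ(2/r − 1/a_t)] = 51.20 km/s.
Δv₁ = |v_t − v_c| = |51.20 − 38.30| = 12.90 km/s.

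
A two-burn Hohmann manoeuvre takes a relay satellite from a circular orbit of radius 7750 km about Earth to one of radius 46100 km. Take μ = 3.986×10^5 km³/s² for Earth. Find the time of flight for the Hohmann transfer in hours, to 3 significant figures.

t = 6.11 hours

Transfer-ellipse semi-major axis a_t = (r₁ + r₂)/2 = (7750 + 46100)/2 = 26925 km.
Half the transfer-orbit period gives t = π√(a_t³/μ) = 21980 s.
Converting: 21980 s ÷ 3600 s/hour = 6.11 hours.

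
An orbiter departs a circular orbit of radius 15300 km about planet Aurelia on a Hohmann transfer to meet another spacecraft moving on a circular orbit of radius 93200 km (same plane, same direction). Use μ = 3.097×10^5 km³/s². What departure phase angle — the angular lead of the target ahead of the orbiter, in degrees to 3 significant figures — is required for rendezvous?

φ = 100°

Transfer-ellipse semi-major axis a_t = (r₁ + r₂)/2 = (15300 + 93200)/2 = 54250 km.
The half-period of the transfer ellipse is t = π√(a_t³/μ) = 71330 s.
The target's mean motion on its circular orbit is ω₂ = √(μ/r₂³) = 1.956×10^-5 rad/s.
Angle swept by the target during transfer: ω₂·t = 1.3952 rad = 79.94°.
The orbiter traverses 180° on the transfer ellipse, so the target must lead by 180° − 79.94° = 100°.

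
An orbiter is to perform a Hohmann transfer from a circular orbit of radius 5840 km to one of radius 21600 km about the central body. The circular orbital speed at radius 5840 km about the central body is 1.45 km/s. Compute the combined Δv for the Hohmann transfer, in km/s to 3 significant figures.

From the circular-orbit relation v² = μ/r at r = 5840 km: μ = v²r = (1.45)² × 5840 = 12278.6 km³/s².
The Hohmann ellipse has a_t = (r₁ + r₂)/2 = 13720 km.
At r₁ the circular-orbit speed is v₁ = √(μ/r₁) = 1.45000 km/s.
Transfer-orbit speed at r₁ (v² = μ(2/r − 1/a)): v_p = √[μ(2/r₁ − 1/a_t)] = 1.81936 km/s.
First burn Δv₁ = |v_p − v₁| = 0.36936 km/s.
Circular speed at r₂: v₂ = √(μ/r₂) = 0.75396 km/s.
Transfer-orbit speed at r₂: v_a = √[μ(2/r₂ − 1/a_t)] = 0.49190 km/s.
Second burn Δv₂ = |v₂ − v_a| = 0.26206 km/s.
Total Δv = Δv₁ + Δv₂ = 0.6314 km/s.

Δv = 0.631 km/s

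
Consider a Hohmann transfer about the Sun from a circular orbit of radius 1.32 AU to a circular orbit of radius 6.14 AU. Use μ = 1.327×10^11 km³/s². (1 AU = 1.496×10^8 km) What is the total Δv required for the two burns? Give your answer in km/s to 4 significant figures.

Δv = 12.21 km/s

In km: r₁ = 1.32 × 1.496×10^8 = 1.97472×10^8 km; r₂ = 6.14 × 1.496×10^8 = 9.18544×10^8 km.
Transfer-ellipse semi-major axis a_t = (r₁ + r₂)/2 = (1.97472×10^8 + 9.18544×10^8)/2 = 5.58008×10^8 km.
At r₁ the circular-orbit speed is v₁ = √(μ/r₁) = 25.92285 km/s.
Transfer-orbit speed at r₁ (vis-viva equation): v_p = √[μ(2/r₁ − 1/a_t)] = 33.25925 km/s.
First burn Δv₁ = |v_p − v₁| = 7.3364 km/s.
At r₂, v₂ = √(μ/r₂) = 12.0195 km/s.
Transfer-orbit speed at r₂: v_a = √[μ(2/r₂ − 1/a_t)] = 7.15020 km/s.
Second burn Δv₂ = |v₂ − v_a| = 4.8693 km/s.
Total Δv = Δv₁ + Δv₂ = 12.21 km/s.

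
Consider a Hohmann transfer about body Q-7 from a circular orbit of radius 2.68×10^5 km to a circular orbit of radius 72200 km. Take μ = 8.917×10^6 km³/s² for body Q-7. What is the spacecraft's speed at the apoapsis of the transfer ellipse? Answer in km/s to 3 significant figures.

v = 3.76 km/s

The Hohmann ellipse has a_t = (r₁ + r₂)/2 = 1.701×10^5 km.
At apoapsis, r = 2.680×10^5 km.
Applying v² = μ(2/r − 1/a_t): v = 3.758 km/s.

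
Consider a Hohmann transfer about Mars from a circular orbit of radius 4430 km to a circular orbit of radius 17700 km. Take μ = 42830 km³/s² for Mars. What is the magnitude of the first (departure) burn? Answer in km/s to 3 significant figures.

Δv₁ = 0.823 km/s

Transfer-ellipse semi-major axis a_t = (r₁ + r₂)/2 = (4430 + 17700)/2 = 11065 km.
On the circular orbit at r = 4430 km, v_c = √(μ/r) = 3.10937 km/s.
Vis-viva on the transfer ellipse at r = 4430 km gives v_t = √[μ(2/r − 1/a_t)] = 3.93263 km/s.
Δv₁ = |v_t − v_c| = |3.93263 − 3.10937| = 0.8233 km/s.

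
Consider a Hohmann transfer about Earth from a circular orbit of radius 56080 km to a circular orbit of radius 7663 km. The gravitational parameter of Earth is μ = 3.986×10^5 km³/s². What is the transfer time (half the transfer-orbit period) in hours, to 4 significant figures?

t = 7.865 hours

Transfer-ellipse semi-major axis a_t = (r₁ + r₂)/2 = (56080 + 7663)/2 = 31871.5 km.
Half the transfer-orbit period gives t = π√(a_t³/μ) = 28313 s.
Converting: 28313 s ÷ 3600 s/hour = 7.865 hours.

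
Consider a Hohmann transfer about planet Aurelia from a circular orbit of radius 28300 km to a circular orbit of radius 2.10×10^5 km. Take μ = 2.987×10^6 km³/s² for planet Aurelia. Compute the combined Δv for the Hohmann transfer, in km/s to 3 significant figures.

Semi-major axis of the transfer orbit: a_t = (28300 + 2.100×10^5)/2 = 1.1915×10^5 km.
At r₁ the circular-orbit speed is v₁ = √(μ/r₁) = 10.2736 km/s.
On the transfer ellipse at r₁, vis-viva equation gives v_p = √[μ(2/r₁ − 1/a_t)] = 13.6391 km/s.
First burn Δv₁ = |v_p − v₁| = 3.3655 km/s.
At r₂, v₂ = √(μ/r₂) = 3.7714 km/s.
Transfer-orbit speed at r₂: v_a = √[μ(2/r₂ − 1/a_t)] = 1.8380 km/s.
Second burn Δv₂ = |v₂ − v_a| = 1.9334 km/s.
Δv = Δv₁ + Δv₂ = 3.3655 + 1.9334 = 5.299 km/s.

Δv = 5.30 km/s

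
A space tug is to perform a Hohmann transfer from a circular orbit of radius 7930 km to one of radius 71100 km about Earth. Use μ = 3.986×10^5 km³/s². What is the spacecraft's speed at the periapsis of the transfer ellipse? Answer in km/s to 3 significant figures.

The Hohmann ellipse has a_t = (r₁ + r₂)/2 = 39515 km.
At periapsis, r = 7930 km.
From the vis-viva equation, v = √[μ(2/r − 1/a_t)] = 9.510 km/s.

v = 9.51 km/s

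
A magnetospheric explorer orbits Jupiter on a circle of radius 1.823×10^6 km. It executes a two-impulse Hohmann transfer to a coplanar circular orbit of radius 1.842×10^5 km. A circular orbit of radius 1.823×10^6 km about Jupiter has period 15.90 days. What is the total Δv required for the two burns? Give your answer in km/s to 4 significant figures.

From Kepler's third law T² = 4π²r³/μ at r = 1.823×10^6 km, T = 15.90 days = 15.90 × 86400 s = 1.37376×10^6 s: μ = 4π²r³/T² = 1.26735×10^8 km³/s².
The Hohmann ellipse has a_t = (r₁ + r₂)/2 = 1.0036×10^6 km.
Circular speed at r₁: v₁ = √(μ/r₁) = √(1.26735×10^8/1.823×10^6) = 8.338 km/s.
On the transfer ellipse at r₁, vis-viva gives v_a = √[μ(2/r₁ − 1/a_t)] = 3.572 km/s.
First burn Δv₁ = |v_a − v₁| = 4.766 km/s.
At r₂, v₂ = √(μ/r₂) = 26.230 km/s.
Transfer-orbit speed at r₂: v_p = √[μ(2/r₂ − 1/a_t)] = 35.352 km/s.
Second burn Δv₂ = |v₂ − v_p| = 9.122 km/s.
Total Δv = Δv₁ + Δv₂ = 13.89 km/s.

Δv = 13.89 km/s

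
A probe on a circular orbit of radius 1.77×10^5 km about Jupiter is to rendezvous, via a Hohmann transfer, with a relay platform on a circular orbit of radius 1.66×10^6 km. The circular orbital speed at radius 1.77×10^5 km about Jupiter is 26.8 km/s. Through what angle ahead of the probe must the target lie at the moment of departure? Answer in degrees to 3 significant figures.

φ = 106°

From the circular-orbit relation v² = μ/r at r = 1.77×10^5 km: μ = v²r = (26.8)² × 1.77×10^5 = 1.27128×10^8 km³/s².
The Hohmann ellipse has a_t = (r₁ + r₂)/2 = 9.185×10^5 km.
The half-period of the transfer ellipse is t = π√(a_t³/μ) = 2.453×10^5 s.
The target's mean motion on its circular orbit is ω₂ = √(μ/r₂³) = 5.272×10^-6 rad/s.
Angle swept by the target during transfer: ω₂·t = 1.293 rad = 74.08°.
Arrival is 180° from departure on the ellipse, so φ = 180° − 74.08° = 106°.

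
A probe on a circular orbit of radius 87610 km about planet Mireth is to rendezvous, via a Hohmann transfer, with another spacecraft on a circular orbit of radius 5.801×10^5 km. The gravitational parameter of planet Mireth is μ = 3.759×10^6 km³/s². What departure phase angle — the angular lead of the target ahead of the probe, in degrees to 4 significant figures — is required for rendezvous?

φ = 101.4°

The Hohmann ellipse has a_t = (r₁ + r₂)/2 = 3.33855×10^5 km.
Transfer time t = π√(a_t³/μ) = 3.1257×10^5 s.
Target angular speed ω₂ = √(μ/r₂³) = 4.3882×10^-6 rad/s.
Angle swept by the target during transfer: ω₂·t = 1.3716 rad = 78.59°.
Arrival is 180° from departure on the ellipse, so φ = 180° − 78.59° = 101.4°.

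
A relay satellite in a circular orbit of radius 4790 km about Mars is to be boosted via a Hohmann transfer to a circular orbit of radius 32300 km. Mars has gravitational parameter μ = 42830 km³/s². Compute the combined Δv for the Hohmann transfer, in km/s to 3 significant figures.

Δv = 1.52 km/s

The Hohmann ellipse has a_t = (r₁ + r₂)/2 = 18545 km.
At r₁ the circular-orbit speed is v₁ = √(μ/r₁) = 2.9902 km/s.
On the transfer ellipse at r₁, v² = μ(2/r − 1/a) gives v_p = √[μ(2/r₁ − 1/a_t)] = 3.9463 km/s.
First burn Δv₁ = |v_p − v₁| = 0.9561 km/s.
At r₂, v₂ = √(μ/r₂) = 1.1515 km/s.
Transfer-orbit speed at r₂: v_a = √[μ(2/r₂ − 1/a_t)] = 0.58523 km/s.
Second burn Δv₂ = |v₂ − v_a| = 0.5663 km/s.
Total Δv = Δv₁ + Δv₂ = 1.522 km/s.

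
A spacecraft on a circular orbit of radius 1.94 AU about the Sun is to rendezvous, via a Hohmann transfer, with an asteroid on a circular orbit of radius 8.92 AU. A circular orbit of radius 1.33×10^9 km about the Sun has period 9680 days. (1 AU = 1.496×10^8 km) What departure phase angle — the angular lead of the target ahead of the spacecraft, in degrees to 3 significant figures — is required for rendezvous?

From Kepler's third law T² = 4π²r³/μ at r = 1.33×10^9 km, T = 9680 days = 9680 × 86400 s = 8.36352×10^8 s: μ = 4π²r³/T² = 1.32781×10^11 km³/s².
In km: r₁ = 1.94 × 1.496×10^8 = 2.90224×10^8 km; r₂ = 8.92 × 1.496×10^8 = 1.334432×10^9 km.
Semi-major axis of the transfer orbit: a_t = (2.90224×10^8 + 1.334432×10^9)/2 = 8.12328×10^8 km.
Transfer time t = π√(a_t³/μ) = 1.996×10^8 s.
Target angular speed ω₂ = √(μ/r₂³) = 7.475×10^-9 rad/s.
Angle swept by the target during transfer: ω₂·t = 1.492 rad = 85.49°.
Arrival is 180° from departure on the ellipse, so φ = 180° − 85.49° = 94.5°.

φ = 94.5°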